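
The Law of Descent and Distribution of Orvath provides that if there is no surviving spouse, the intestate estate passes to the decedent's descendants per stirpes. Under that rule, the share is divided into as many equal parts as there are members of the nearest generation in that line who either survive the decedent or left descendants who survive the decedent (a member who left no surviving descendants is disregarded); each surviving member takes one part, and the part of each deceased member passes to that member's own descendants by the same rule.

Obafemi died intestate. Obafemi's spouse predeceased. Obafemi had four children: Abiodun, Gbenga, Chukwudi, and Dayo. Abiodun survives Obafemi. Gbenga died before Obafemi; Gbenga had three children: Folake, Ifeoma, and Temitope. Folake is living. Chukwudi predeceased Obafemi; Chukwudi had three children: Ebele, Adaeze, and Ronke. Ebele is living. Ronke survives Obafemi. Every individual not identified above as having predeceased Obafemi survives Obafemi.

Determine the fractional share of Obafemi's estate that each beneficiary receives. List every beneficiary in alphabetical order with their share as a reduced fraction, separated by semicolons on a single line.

There is no surviving spouse, so the entire estate passes to Obafemi's descendants per stirpes.
The estate is divided into 4 equal shares of 1/4 among Abiodun, Gbenga, Chukwudi, Dayo.
Abiodun is living and takes 1/4.
Gbenga predeceased; the 1/4 allotted to Gbenga's branch passes to Gbenga's issue by representation.
The 1/4 is divided into 3 equal shares of 1/12 among Folake, Ifeoma, Temitope.
Folake is living and takes 1/12.
Ifeoma is living and takes 1/12.
Temitope is living and takes 1/12.
Chukwudi predeceased; the 1/4 allotted to Chukwudi's branch passes to Chukwudi's issue by representation.
The 1/4 is divided into 3 equal shares of 1/12 among Ebele, Adaeze, Ronke.
Ebele is living and takes 1/12.
Adaeze is living and takes 1/12.
Ronke is living and takes 1/12.
Dayo is living and takes 1/4.

Abiodun 1/4; Adaeze 1/12; Dayo 1/4; Ebele 1/12; Folake 1/12; Ifeoma 1/12; Ronke 1/12; Temitope 1/12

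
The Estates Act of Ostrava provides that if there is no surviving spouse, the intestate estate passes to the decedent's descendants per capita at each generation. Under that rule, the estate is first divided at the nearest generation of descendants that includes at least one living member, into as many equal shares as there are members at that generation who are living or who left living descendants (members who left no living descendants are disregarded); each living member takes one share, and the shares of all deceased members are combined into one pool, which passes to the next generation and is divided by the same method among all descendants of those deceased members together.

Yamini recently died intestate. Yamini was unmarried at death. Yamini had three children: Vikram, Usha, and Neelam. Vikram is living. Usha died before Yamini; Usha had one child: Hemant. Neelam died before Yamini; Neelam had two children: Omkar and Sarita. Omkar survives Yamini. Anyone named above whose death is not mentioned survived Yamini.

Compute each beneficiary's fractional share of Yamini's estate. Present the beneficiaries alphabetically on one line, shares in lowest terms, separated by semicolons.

Hemant 2/9; Omkar 2/9; Sarita 2/9; Vikram 1/3

There is no surviving spouse, so the entire estate passes to Yamini's descendants per capita at each generation.
At generation 1 (Vikram, Usha, Neelam) there are 3 shares of (1)/3 = 1/3 each.
Living: Vikram — each takes 1/3.
Deceased: Usha and Neelam. Their combined 2/3 is pooled and carried to generation 2.
At generation 2 (Hemant, Omkar, Sarita) there are 3 shares of (2/3)/3 = 2/9 each.
Living: Hemant, Omkar, and Sarita — each takes 2/9.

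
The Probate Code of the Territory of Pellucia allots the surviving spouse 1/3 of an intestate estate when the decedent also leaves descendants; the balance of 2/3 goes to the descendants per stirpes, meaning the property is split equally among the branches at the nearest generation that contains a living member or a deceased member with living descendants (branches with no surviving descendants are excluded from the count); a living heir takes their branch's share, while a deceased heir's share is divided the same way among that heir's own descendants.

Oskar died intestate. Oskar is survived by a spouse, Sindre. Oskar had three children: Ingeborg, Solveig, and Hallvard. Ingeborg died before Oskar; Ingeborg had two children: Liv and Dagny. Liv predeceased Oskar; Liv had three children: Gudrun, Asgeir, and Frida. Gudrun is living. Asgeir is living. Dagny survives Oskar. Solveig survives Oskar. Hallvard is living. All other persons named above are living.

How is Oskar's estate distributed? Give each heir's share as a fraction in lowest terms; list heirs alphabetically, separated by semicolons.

Asgeir 1/27; Dagny 1/9; Frida 1/27; Gudrun 1/27; Hallvard 2/9; Sindre 1/3; Solveig 2/9

Sindre, as surviving spouse, takes 1/3.
The remaining 2/3 passes to Oskar's descendants per stirpes.
The 2/3 is divided into 3 equal shares of 2/9 among Ingeborg, Solveig, Hallvard.
Ingeborg predeceased; the 2/9 allotted to Ingeborg's branch passes to Ingeborg's issue by representation.
The 2/9 is divided into 2 equal shares of 1/9 among Liv, Dagny.
Liv predeceased; the 1/9 allotted to Liv's branch passes to Liv's issue by representation.
The 1/9 is divided into 3 equal shares of 1/27 among Gudrun, Asgeir, Frida.
Gudrun is living and takes 1/27.
Asgeir is living and takes 1/27.
Frida is living and takes 1/27.
Dagny is living and takes 1/9.
Solveig is living and takes 2/9.
Hallvard is living and takes 2/9.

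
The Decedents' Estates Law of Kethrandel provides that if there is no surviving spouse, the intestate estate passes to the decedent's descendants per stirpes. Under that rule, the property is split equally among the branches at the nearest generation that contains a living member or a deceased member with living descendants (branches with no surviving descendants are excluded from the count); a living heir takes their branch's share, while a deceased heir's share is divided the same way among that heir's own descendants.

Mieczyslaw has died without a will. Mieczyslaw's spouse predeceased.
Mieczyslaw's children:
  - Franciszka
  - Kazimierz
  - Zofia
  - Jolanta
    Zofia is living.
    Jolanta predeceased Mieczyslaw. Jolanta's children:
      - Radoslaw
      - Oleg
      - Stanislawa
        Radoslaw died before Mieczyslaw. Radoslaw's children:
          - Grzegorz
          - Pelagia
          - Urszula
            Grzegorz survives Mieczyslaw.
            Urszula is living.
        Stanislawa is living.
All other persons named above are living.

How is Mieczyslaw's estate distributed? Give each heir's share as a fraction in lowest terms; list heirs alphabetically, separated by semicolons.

Franciszka 1/4; Grzegorz 1/36; Kazimierz 1/4; Oleg 1/12; Pelagia 1/36; Stanislawa 1/12; Urszula 1/36; Zofia 1/4

There is no surviving spouse, so the entire estate passes to Mieczyslaw's descendants per stirpes.
The estate is divided into 4 equal shares of 1/4 among Franciszka, Kazimierz, Zofia, Jolanta.
Franciszka is living and takes 1/4.
Kazimierz is living and takes 1/4.
Zofia is living and takes 1/4.
Jolanta predeceased; the 1/4 allotted to Jolanta's branch passes to Jolanta's issue by representation.
The 1/4 is divided into 3 equal shares of 1/12 among Radoslaw, Oleg, Stanislawa.
Radoslaw predeceased; the 1/12 allotted to Radoslaw's branch passes to Radoslaw's issue by representation.
The 1/12 is divided into 3 equal shares of 1/36 among Grzegorz, Pelagia, Urszula.
Grzegorz is living and takes 1/36.
Pelagia is living and takes 1/36.
Urszula is living and takes 1/36.
Oleg is living and takes 1/12.
Stanislawa is living and takes 1/12.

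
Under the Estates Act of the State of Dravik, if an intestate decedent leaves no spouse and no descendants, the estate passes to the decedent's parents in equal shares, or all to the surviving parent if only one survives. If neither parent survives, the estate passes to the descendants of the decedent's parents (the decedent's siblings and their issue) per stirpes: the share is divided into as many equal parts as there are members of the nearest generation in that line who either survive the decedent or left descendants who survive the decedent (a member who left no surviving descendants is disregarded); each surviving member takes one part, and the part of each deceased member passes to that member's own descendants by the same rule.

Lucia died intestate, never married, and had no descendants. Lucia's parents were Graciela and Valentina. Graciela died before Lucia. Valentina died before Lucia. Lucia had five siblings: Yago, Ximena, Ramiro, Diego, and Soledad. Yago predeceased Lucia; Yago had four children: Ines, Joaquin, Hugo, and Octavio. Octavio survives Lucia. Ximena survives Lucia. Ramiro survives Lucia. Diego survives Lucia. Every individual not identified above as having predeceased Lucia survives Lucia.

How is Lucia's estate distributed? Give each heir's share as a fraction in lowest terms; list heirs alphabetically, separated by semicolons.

Diego 1/5; Hugo 1/20; Ines 1/20; Joaquin 1/20; Octavio 1/20; Ramiro 1/5; Soledad 1/5; Ximena 1/5

Neither parent survives and there are no descendants, so the estate passes to Lucia's siblings and their issue per stirpes.
The estate is divided into 5 equal shares of 1/5 among Yago, Ximena, Ramiro, Diego, Soledad.
Yago predeceased; the 1/5 allotted to Yago's branch passes to Yago's issue by representation.
The 1/5 is divided into 4 equal shares of 1/20 among Ines, Joaquin, Hugo, Octavio.
Ines is living and takes 1/20.
Joaquin is living and takes 1/20.
Hugo is living and takes 1/20.
Octavio is living and takes 1/20.
Ximena is living and takes 1/5.
Ramiro is living and takes 1/5.
Diego is living and takes 1/5.
Soledad is living and takes 1/5.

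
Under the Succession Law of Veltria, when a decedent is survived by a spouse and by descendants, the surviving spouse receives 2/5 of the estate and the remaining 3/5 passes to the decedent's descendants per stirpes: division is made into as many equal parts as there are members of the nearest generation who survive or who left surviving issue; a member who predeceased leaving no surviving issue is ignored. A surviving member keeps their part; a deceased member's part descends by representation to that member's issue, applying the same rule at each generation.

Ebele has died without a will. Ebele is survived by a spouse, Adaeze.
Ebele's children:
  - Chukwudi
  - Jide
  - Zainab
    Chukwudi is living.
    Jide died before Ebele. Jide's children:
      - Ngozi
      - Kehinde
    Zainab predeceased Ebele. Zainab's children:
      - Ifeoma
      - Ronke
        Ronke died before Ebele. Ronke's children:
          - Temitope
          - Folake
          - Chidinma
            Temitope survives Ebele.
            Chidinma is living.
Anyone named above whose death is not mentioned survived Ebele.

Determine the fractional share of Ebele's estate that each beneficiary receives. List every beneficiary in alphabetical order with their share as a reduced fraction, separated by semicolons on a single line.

Adaeze 2/5; Chidinma 1/30; Chukwudi 1/5; Folake 1/30; Ifeoma 1/10; Kehinde 1/10; Ngozi 1/10; Temitope 1/30

Adaeze, as surviving spouse, takes 2/5.
The remaining 3/5 passes to Ebele's descendants per stirpes.
The 3/5 is divided into 3 equal shares of 1/5 among Chukwudi, Jide, Zainab.
Chukwudi is living and takes 1/5.
Jide predeceased; the 1/5 allotted to Jide's branch passes to Jide's issue by representation.
The 1/5 is divided into 2 equal shares of 1/10 among Ngozi, Kehinde.
Ngozi is living and takes 1/10.
Kehinde is living and takes 1/10.
Zainab predeceased; the 1/5 allotted to Zainab's branch passes to Zainab's issue by representation.
The 1/5 is divided into 2 equal shares of 1/10 among Ifeoma, Ronke.
Ifeoma is living and takes 1/10.
Ronke predeceased; the 1/10 allotted to Ronke's branch passes to Ronke's issue by representation.
The 1/10 is divided into 3 equal shares of 1/30 among Temitope, Folake, Chidinma.
Temitope is living and takes 1/30.
Folake is living and takes 1/30.
Chidinma is living and takes 1/30.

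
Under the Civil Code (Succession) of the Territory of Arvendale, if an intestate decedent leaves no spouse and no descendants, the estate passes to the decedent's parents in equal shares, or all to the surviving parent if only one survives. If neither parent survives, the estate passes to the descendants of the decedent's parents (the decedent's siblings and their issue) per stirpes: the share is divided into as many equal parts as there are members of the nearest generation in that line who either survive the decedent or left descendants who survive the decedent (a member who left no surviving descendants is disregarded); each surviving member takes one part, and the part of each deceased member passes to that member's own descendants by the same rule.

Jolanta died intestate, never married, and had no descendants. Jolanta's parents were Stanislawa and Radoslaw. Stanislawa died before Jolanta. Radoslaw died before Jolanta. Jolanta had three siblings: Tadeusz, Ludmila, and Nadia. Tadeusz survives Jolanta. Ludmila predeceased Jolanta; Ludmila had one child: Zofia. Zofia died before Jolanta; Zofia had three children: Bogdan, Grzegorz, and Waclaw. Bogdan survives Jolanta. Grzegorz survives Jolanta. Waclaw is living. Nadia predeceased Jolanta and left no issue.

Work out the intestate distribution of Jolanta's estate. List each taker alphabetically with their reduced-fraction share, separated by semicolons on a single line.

Bogdan 1/6; Grzegorz 1/6; Tadeusz 1/2; Waclaw 1/6

Neither parent survives and there are no descendants, so the estate passes to Jolanta's siblings and their issue per stirpes.
Nadia left no surviving issue, so that branch lapses and is disregarded.
The estate is divided into 2 equal shares of 1/2 among Tadeusz, Ludmila.
Tadeusz is living and takes 1/2.
Ludmila predeceased; the 1/2 allotted to Ludmila's branch passes to Ludmila's issue by representation.
Zofia's line is the sole branch at this level, so the full 1/2 passes to Zofia's issue by representation.
The 1/2 is divided into 3 equal shares of 1/6 among Bogdan, Grzegorz, Waclaw.
Bogdan is living and takes 1/6.
Grzegorz is living and takes 1/6.
Waclaw is living and takes 1/6.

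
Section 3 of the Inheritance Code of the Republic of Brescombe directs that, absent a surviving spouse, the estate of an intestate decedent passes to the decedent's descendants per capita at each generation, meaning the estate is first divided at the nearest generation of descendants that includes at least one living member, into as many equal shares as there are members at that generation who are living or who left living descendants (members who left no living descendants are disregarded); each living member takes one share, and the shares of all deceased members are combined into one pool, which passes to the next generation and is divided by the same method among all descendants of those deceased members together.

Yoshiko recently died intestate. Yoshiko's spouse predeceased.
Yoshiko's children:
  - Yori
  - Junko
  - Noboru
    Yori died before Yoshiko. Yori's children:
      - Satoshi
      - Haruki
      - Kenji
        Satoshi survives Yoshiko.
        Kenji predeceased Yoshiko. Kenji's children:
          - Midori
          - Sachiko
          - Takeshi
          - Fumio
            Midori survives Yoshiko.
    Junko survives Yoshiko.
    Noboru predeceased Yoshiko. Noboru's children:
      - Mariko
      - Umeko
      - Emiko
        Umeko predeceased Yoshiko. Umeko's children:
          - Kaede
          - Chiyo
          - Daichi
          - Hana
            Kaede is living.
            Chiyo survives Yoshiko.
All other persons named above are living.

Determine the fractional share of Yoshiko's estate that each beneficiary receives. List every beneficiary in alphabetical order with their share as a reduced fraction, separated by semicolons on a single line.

Chiyo 1/36; Daichi 1/36; Emiko 1/9; Fumio 1/36; Hana 1/36; Haruki 1/9; Junko 1/3; Kaede 1/36; Mariko 1/9; Midori 1/36; Sachiko 1/36; Satoshi 1/9; Takeshi 1/36

There is no surviving spouse, so the entire estate passes to Yoshiko's descendants per capita at each generation.
At generation 1 (Yori, Junko, Noboru) there are 3 shares of (1)/3 = 1/3 each.
Living: Junko — each takes 1/3.
Deceased: Yori and Noboru. Their combined 2/3 is pooled and carried to generation 2.
At generation 2 (Satoshi, Haruki, Kenji, Mariko, Umeko, Emiko) there are 6 shares of (2/3)/6 = 1/9 each.
Living: Satoshi, Haruki, Mariko, and Emiko — each takes 1/9.
Deceased: Kenji and Umeko. Their combined 2/9 is pooled and carried to generation 3.
At generation 3 (Midori, Sachiko, Takeshi, Fumio, Kaede, Chiyo, Daichi, Hana) there are 8 shares of (2/9)/8 = 1/36 each.
Living: Midori, Sachiko, Takeshi, Fumio, Kaede, Chiyo, Daichi, and Hana — each takes 1/36.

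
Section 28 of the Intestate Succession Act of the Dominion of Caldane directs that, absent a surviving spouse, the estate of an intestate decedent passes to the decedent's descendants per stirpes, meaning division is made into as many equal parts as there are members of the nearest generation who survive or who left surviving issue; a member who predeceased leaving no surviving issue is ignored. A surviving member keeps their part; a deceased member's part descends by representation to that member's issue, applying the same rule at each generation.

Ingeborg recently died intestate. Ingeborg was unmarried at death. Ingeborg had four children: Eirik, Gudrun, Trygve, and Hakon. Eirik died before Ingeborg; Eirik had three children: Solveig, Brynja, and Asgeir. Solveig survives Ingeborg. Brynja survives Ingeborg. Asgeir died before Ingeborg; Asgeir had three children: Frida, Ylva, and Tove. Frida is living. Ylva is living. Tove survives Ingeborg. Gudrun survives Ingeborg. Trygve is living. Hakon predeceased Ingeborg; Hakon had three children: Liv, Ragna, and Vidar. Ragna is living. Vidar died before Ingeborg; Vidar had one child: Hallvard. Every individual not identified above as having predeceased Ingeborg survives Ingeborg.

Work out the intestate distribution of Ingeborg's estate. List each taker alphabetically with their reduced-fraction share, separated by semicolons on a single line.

There is no surviving spouse, so the entire estate passes to Ingeborg's descendants per stirpes.
The estate is divided into 4 equal shares of 1/4 among Eirik, Gudrun, Trygve, Hakon.
Eirik predeceased; the 1/4 allotted to Eirik's branch passes to Eirik's issue by representation.
The 1/4 is divided into 3 equal shares of 1/12 among Solveig, Brynja, Asgeir.
Solveig is living and takes 1/12.
Brynja is living and takes 1/12.
Asgeir predeceased; the 1/12 allotted to Asgeir's branch passes to Asgeir's issue by representation.
The 1/12 is divided into 3 equal shares of 1/36 among Frida, Ylva, Tove.
Frida is living and takes 1/36.
Ylva is living and takes 1/36.
Tove is living and takes 1/36.
Gudrun is living and takes 1/4.
Trygve is living and takes 1/4.
Hakon predeceased; the 1/4 allotted to Hakon's branch passes to Hakon's issue by representation.
The 1/4 is divided into 3 equal shares of 1/12 among Liv, Ragna, Vidar.
Liv is living and takes 1/12.
Ragna is living and takes 1/12.
Vidar predeceased; the 1/12 allotted to Vidar's branch passes to Vidar's issue by representation.
Hallvard is the sole taker at this level and receives the full 1/12.

Brynja 1/12; Frida 1/36; Gudrun 1/4; Hallvard 1/12; Liv 1/12; Ragna 1/12; Solveig 1/12; Tove 1/36; Trygve 1/4; Ylva 1/36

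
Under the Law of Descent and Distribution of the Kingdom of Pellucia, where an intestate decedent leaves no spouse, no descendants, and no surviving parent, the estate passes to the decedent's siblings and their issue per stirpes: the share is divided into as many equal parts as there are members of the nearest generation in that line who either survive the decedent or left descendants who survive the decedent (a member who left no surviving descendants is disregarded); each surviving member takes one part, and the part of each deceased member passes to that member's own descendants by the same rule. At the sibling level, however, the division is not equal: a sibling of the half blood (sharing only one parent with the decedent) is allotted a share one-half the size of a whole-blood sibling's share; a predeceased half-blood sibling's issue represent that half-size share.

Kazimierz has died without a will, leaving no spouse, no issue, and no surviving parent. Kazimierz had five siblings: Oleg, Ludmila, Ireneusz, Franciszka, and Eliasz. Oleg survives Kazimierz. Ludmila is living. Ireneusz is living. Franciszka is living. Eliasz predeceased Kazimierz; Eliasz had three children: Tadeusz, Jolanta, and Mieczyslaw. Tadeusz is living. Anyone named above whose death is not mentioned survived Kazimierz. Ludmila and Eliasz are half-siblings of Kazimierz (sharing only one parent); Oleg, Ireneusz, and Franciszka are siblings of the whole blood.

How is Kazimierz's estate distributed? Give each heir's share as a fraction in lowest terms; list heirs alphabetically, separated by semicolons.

No spouse, descendants, or parent survives, so the estate passes to Kazimierz's siblings per stirpes.
Half-blood siblings count for one-half the weight of whole-blood siblings at the initial division.
Dividing 1 in proportion to weights (total weight 4): Oleg (weight 1) → 1/4; Ludmila (weight 1/2) → 1/8; Ireneusz (weight 1) → 1/4; Franciszka (weight 1) → 1/4; Eliasz (weight 1/2) → 1/8.
Oleg is living and takes 1/4.
Ludmila is living and takes 1/8.
Ireneusz is living and takes 1/4.
Franciszka is living and takes 1/4.
Eliasz predeceased; the 1/8 allotted to Eliasz's branch passes to Eliasz's issue by representation.
The 1/8 is divided into 3 equal shares of 1/24 among Tadeusz, Jolanta, Mieczyslaw.
Tadeusz is living and takes 1/24.
Jolanta is living and takes 1/24.
Mieczyslaw is living and takes 1/24.

Franciszka 1/4; Ireneusz 1/4; Jolanta 1/24; Ludmila 1/8; Mieczyslaw 1/24; Oleg 1/4; Tadeusz 1/24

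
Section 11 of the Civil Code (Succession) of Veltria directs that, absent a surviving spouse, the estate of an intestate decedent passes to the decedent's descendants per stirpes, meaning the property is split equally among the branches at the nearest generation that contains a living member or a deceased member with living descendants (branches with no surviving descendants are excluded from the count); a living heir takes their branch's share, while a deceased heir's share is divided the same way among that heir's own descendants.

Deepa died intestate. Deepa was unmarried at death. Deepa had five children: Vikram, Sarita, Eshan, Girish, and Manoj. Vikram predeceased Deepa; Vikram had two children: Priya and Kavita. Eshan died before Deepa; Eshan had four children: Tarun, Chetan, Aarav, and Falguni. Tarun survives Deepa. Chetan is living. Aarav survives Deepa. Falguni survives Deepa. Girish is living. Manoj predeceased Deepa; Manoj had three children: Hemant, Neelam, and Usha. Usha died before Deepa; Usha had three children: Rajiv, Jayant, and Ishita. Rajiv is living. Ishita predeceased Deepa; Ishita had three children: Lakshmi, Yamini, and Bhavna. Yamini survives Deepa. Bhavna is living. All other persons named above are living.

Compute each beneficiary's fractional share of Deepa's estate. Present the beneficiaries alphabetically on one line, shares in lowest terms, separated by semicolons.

Aarav 1/20; Bhavna 1/135; Chetan 1/20; Falguni 1/20; Girish 1/5; Hemant 1/15; Jayant 1/45; Kavita 1/10; Lakshmi 1/135; Neelam 1/15; Priya 1/10; Rajiv 1/45; Sarita 1/5; Tarun 1/20; Yamini 1/135

There is no surviving spouse, so the entire estate passes to Deepa's descendants per stirpes.
The estate is divided into 5 equal shares of 1/5 among Vikram, Sarita, Eshan, Girish, Manoj.
Vikram predeceased; the 1/5 allotted to Vikram's branch passes to Vikram's issue by representation.
The 1/5 is divided into 2 equal shares of 1/10 among Priya, Kavita.
Priya is living and takes 1/10.
Kavita is living and takes 1/10.
Sarita is living and takes 1/5.
Eshan predeceased; the 1/5 allotted to Eshan's branch passes to Eshan's issue by representation.
The 1/5 is divided into 4 equal shares of 1/20 among Tarun, Chetan, Aarav, Falguni.
Tarun is living and takes 1/20.
Chetan is living and takes 1/20.
Aarav is living and takes 1/20.
Falguni is living and takes 1/20.
Girish is living and takes 1/5.
Manoj predeceased; the 1/5 allotted to Manoj's branch passes to Manoj's issue by representation.
The 1/5 is divided into 3 equal shares of 1/15 among Hemant, Neelam, Usha.
Hemant is living and takes 1/15.
Neelam is living and takes 1/15.
Usha predeceased; the 1/15 allotted to Usha's branch passes to Usha's issue by representation.
The 1/15 is divided into 3 equal shares of 1/45 among Rajiv, Jayant, Ishita.
Rajiv is living and takes 1/45.
Jayant is living and takes 1/45.
Ishita predeceased; the 1/45 allotted to Ishita's branch passes to Ishita's issue by representation.
The 1/45 is divided into 3 equal shares of 1/135 among Lakshmi, Yamini, Bhavna.
Lakshmi is living and takes 1/135.
Yamini is living and takes 1/135.
Bhavna is living and takes 1/135.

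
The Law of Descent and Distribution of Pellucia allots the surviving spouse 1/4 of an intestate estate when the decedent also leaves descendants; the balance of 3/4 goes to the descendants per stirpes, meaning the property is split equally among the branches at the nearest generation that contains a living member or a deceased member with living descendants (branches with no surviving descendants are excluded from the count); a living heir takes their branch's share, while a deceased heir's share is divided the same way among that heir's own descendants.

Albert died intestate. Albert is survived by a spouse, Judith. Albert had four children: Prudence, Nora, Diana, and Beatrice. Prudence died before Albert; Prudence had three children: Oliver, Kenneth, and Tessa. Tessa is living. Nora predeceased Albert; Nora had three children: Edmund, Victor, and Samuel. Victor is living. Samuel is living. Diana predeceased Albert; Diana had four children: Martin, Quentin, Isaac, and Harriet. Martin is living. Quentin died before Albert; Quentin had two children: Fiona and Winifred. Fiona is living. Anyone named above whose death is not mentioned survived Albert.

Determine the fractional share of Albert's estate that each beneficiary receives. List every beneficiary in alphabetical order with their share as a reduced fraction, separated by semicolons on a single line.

Beatrice 3/16; Edmund 1/16; Fiona 3/128; Harriet 3/64; Isaac 3/64; Judith 1/4; Kenneth 1/16; Martin 3/64; Oliver 1/16; Samuel 1/16; Tessa 1/16; Victor 1/16; Winifred 3/128

Judith, as surviving spouse, takes 1/4.
The remaining 3/4 passes to Albert's descendants per stirpes.
The 3/4 is divided into 4 equal shares of 3/16 among Prudence, Nora, Diana, Beatrice.
Prudence predeceased; the 3/16 allotted to Prudence's branch passes to Prudence's issue by representation.
The 3/16 is divided into 3 equal shares of 1/16 among Oliver, Kenneth, Tessa.
Oliver is living and takes 1/16.
Kenneth is living and takes 1/16.
Tessa is living and takes 1/16.
Nora predeceased; the 3/16 allotted to Nora's branch passes to Nora's issue by representation.
The 3/16 is divided into 3 equal shares of 1/16 among Edmund, Victor, Samuel.
Edmund is living and takes 1/16.
Victor is living and takes 1/16.
Samuel is living and takes 1/16.
Diana predeceased; the 3/16 allotted to Diana's branch passes to Diana's issue by representation.
The 3/16 is divided into 4 equal shares of 3/64 among Martin, Quentin, Isaac, Harriet.
Martin is living and takes 3/64.
Quentin predeceased; the 3/64 allotted to Quentin's branch passes to Quentin's issue by representation.
The 3/64 is divided into 2 equal shares of 3/128 among Fiona, Winifred.
Fiona is living and takes 3/128.
Winifred is living and takes 3/128.
Isaac is living and takes 3/64.
Harriet is living and takes 3/64.
Beatrice is living and takes 3/16.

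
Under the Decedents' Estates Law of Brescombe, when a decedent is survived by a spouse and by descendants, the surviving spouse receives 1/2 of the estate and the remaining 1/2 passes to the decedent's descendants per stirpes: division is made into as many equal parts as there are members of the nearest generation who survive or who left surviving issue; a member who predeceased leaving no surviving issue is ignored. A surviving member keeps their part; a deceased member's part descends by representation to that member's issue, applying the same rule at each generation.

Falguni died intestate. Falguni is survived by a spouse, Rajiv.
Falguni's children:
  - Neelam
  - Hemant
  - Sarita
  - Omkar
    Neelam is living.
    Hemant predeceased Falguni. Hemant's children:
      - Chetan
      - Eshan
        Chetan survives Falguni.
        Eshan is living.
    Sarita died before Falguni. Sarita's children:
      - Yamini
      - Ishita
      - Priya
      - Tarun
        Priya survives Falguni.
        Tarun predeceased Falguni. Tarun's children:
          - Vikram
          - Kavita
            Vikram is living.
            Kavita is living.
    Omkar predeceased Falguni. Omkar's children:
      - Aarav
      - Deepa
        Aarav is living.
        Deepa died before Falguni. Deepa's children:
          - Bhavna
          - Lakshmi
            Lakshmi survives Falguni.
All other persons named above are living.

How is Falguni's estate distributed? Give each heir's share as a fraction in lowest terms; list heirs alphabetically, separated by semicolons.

Aarav 1/16; Bhavna 1/32; Chetan 1/16; Eshan 1/16; Ishita 1/32; Kavita 1/64; Lakshmi 1/32; Neelam 1/8; Priya 1/32; Rajiv 1/2; Vikram 1/64; Yamini 1/32

Rajiv, as surviving spouse, takes 1/2.
The remaining 1/2 passes to Falguni's descendants per stirpes.
The 1/2 is divided into 4 equal shares of 1/8 among Neelam, Hemant, Sarita, Omkar.
Neelam is living and takes 1/8.
Hemant predeceased; the 1/8 allotted to Hemant's branch passes to Hemant's issue by representation.
The 1/8 is divided into 2 equal shares of 1/16 among Chetan, Eshan.
Chetan is living and takes 1/16.
Eshan is living and takes 1/16.
Sarita predeceased; the 1/8 allotted to Sarita's branch passes to Sarita's issue by representation.
The 1/8 is divided into 4 equal shares of 1/32 among Yamini, Ishita, Priya, Tarun.
Yamini is living and takes 1/32.
Ishita is living and takes 1/32.
Priya is living and takes 1/32.
Tarun predeceased; the 1/32 allotted to Tarun's branch passes to Tarun's issue by representation.
The 1/32 is divided into 2 equal shares of 1/64 among Vikram, Kavita.
Vikram is living and takes 1/64.
Kavita is living and takes 1/64.
Omkar predeceased; the 1/8 allotted to Omkar's branch passes to Omkar's issue by representation.
The 1/8 is divided into 2 equal shares of 1/16 among Aarav, Deepa.
Aarav is living and takes 1/16.
Deepa predeceased; the 1/16 allotted to Deepa's branch passes to Deepa's issue by representation.
The 1/16 is divided into 2 equal shares of 1/32 among Bhavna, Lakshmi.
Bhavna is living and takes 1/32.
Lakshmi is living and takes 1/32.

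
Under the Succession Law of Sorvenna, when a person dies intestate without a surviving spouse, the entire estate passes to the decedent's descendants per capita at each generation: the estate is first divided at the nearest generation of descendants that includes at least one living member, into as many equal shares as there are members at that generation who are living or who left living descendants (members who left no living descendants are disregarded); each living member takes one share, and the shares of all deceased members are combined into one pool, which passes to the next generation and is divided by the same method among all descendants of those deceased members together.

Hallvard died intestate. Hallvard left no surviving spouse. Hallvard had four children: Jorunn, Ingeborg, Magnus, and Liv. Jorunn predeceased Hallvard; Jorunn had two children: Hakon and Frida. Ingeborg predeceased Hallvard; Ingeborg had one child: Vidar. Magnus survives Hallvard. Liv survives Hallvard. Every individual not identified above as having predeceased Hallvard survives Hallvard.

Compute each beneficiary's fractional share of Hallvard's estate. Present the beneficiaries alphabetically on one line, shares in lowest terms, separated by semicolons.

There is no surviving spouse, so the entire estate passes to Hallvard's descendants per capita at each generation.
At generation 1 (Jorunn, Ingeborg, Magnus, Liv) there are 4 shares of (1)/4 = 1/4 each.
Living: Magnus and Liv — each takes 1/4.
Deceased: Jorunn and Ingeborg. Their combined 1/2 is pooled and carried to generation 2.
At generation 2 (Hakon, Frida, Vidar) there are 3 shares of (1/2)/3 = 1/6 each.
Living: Hakon, Frida, and Vidar — each takes 1/6.

Frida 1/6; Hakon 1/6; Liv 1/4; Magnus 1/4; Vidar 1/6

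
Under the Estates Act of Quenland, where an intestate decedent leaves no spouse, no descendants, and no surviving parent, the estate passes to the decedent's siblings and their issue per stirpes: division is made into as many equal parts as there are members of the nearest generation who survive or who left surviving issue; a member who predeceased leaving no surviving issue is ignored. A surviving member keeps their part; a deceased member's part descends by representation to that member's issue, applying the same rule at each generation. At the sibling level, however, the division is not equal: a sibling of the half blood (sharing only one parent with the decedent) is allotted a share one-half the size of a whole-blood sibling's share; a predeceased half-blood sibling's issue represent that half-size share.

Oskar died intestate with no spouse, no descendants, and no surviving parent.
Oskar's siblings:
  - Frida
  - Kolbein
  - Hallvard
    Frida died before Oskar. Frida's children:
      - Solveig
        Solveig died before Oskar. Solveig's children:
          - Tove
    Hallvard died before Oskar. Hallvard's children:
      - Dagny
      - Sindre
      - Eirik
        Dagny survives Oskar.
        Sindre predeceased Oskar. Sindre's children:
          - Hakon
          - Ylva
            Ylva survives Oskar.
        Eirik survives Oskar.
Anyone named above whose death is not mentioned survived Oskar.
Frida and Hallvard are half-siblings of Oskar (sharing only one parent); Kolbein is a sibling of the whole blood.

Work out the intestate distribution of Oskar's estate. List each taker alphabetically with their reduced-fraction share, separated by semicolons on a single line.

Dagny 1/12; Eirik 1/12; Hakon 1/24; Kolbein 1/2; Tove 1/4; Ylva 1/24

No spouse, descendants, or parent survives, so the estate passes to Oskar's siblings per stirpes.
Half-blood siblings count for one-half the weight of whole-blood siblings at the initial division.
Dividing 1 in proportion to weights (total weight 2): Frida (weight 1/2) → 1/4; Kolbein (weight 1) → 1/2; Hallvard (weight 1/2) → 1/4.
Frida predeceased; the 1/4 allotted to Frida's branch passes to Frida's issue by representation.
Solveig's line is the sole branch at this level, so the full 1/4 passes to Solveig's issue by representation.
Tove is the sole taker at this level and receives the full 1/4.
Kolbein is living and takes 1/2.
Hallvard predeceased; the 1/4 allotted to Hallvard's branch passes to Hallvard's issue by representation.
The 1/4 is divided into 3 equal shares of 1/12 among Dagny, Sindre, Eirik.
Dagny is living and takes 1/12.
Sindre predeceased; the 1/12 allotted to Sindre's branch passes to Sindre's issue by representation.
The 1/12 is divided into 2 equal shares of 1/24 among Hakon, Ylva.
Hakon is living and takes 1/24.
Ylva is living and takes 1/24.
Eirik is living and takes 1/12.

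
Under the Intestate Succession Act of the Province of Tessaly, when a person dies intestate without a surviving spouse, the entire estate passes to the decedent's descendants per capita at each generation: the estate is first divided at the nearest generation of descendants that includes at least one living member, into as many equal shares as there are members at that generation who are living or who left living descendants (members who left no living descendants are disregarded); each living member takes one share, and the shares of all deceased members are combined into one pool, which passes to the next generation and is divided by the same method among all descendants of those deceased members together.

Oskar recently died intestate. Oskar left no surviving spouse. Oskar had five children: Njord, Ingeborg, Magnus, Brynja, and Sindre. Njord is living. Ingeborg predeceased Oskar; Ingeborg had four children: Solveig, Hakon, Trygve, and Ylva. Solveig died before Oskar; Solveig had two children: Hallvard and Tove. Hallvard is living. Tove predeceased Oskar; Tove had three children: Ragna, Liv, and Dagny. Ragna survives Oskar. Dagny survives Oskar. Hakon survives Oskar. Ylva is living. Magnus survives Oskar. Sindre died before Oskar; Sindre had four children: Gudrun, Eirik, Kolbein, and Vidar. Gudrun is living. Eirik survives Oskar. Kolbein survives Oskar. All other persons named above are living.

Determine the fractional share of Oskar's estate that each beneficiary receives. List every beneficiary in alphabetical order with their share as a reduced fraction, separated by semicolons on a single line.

There is no surviving spouse, so the entire estate passes to Oskar's descendants per capita at each generation.
At generation 1 (Njord, Ingeborg, Magnus, Brynja, Sindre) there are 5 shares of (1)/5 = 1/5 each.
Living: Njord, Magnus, and Brynja — each takes 1/5.
Deceased: Ingeborg and Sindre. Their combined 2/5 is pooled and carried to generation 2.
At generation 2 (Solveig, Hakon, Trygve, Ylva, Gudrun, Eirik, Kolbein, Vidar) there are 8 shares of (2/5)/8 = 1/20 each.
Living: Hakon, Trygve, Ylva, Gudrun, Eirik, Kolbein, and Vidar — each takes 1/20.
Deceased: Solveig. That 1/20 share is carried to generation 3.
At generation 3 (Hallvard, Tove) there are 2 shares of (1/20)/2 = 1/40 each.
Living: Hallvard — each takes 1/40.
Deceased: Tove. That 1/40 share is carried to generation 4.
At generation 4 (Ragna, Liv, Dagny) there are 3 shares of (1/40)/3 = 1/120 each.
Living: Ragna, Liv, and Dagny — each takes 1/120.

Brynja 1/5; Dagny 1/120; Eirik 1/20; Gudrun 1/20; Hakon 1/20; Hallvard 1/40; Kolbein 1/20; Liv 1/120; Magnus 1/5; Njord 1/5; Ragna 1/120; Trygve 1/20; Vidar 1/20; Ylva 1/20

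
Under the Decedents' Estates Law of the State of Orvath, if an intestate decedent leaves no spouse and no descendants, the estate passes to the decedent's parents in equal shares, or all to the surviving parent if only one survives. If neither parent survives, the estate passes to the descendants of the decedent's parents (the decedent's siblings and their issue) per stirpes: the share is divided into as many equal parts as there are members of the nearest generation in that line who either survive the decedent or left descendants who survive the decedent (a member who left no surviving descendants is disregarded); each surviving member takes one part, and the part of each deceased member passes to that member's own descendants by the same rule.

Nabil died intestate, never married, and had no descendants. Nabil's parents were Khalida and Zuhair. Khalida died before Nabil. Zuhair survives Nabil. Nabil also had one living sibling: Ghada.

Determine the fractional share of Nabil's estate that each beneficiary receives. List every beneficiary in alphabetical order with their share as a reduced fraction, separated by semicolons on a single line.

Zuhair 1

Only one parent, Zuhair, survives, so Zuhair takes the entire estate. The siblings take nothing because a surviving parent has priority.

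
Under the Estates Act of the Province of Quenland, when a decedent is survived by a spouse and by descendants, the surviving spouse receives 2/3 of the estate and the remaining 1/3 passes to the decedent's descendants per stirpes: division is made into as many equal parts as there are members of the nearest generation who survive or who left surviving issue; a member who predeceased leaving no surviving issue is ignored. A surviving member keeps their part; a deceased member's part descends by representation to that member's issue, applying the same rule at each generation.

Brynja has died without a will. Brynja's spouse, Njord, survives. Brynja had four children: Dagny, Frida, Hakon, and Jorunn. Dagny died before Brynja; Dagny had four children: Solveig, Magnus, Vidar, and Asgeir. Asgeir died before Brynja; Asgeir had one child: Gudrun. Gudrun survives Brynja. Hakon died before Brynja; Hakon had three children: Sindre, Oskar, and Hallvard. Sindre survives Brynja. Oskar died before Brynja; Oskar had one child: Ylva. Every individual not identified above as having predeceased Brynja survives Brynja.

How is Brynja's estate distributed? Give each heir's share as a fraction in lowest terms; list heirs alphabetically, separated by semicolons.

Njord, as surviving spouse, takes 2/3.
The remaining 1/3 passes to Brynja's descendants per stirpes.
The 1/3 is divided into 4 equal shares of 1/12 among Dagny, Frida, Hakon, Jorunn.
Dagny predeceased; the 1/12 allotted to Dagny's branch passes to Dagny's issue by representation.
The 1/12 is divided into 4 equal shares of 1/48 among Solveig, Magnus, Vidar, Asgeir.
Solveig is living and takes 1/48.
Magnus is living and takes 1/48.
Vidar is living and takes 1/48.
Asgeir predeceased; the 1/48 allotted to Asgeir's branch passes to Asgeir's issue by representation.
Gudrun is the sole taker at this level and receives the full 1/48.
Frida is living and takes 1/12.
Hakon predeceased; the 1/12 allotted to Hakon's branch passes to Hakon's issue by representation.
The 1/12 is divided into 3 equal shares of 1/36 among Sindre, Oskar, Hallvard.
Sindre is living and takes 1/36.
Oskar predeceased; the 1/36 allotted to Oskar's branch passes to Oskar's issue by representation.
Ylva is the sole taker at this level and receives the full 1/36.
Hallvard is living and takes 1/36.
Jorunn is living and takes 1/12.

Frida 1/12; Gudrun 1/48; Hallvard 1/36; Jorunn 1/12; Magnus 1/48; Njord 2/3; Sindre 1/36; Solveig 1/48; Vidar 1/48; Ylva 1/36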